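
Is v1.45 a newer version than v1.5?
Yes. Version numbers are compared segment by segment as integers, not as decimals: minor version 45 > 5, so v1.45 > v1.5 (even though the decimal 1.45 < 1.5).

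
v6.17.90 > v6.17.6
True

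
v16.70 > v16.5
True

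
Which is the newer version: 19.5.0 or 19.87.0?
19.87.0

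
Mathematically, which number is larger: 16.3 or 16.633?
16.633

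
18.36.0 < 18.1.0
False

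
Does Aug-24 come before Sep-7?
Yes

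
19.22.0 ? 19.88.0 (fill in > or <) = <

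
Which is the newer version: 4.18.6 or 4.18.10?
4.18.10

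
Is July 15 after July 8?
Yes. Day 15 comes after day 8 in July — this is a date comparison, not a decimal one (the decimal 7.15 would be smaller than 7.8).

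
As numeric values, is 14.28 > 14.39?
False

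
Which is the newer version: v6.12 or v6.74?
v6.74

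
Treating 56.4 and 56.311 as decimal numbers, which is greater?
56.4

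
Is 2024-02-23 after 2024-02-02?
Yes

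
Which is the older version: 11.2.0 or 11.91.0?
11.2.0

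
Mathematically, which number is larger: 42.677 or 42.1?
42.677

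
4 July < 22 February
False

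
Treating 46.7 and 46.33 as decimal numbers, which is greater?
46.7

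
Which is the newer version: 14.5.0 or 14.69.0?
14.69.0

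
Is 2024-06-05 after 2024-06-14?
No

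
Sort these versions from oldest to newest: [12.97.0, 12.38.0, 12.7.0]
[12.7.0, 12.38.0, 12.97.0]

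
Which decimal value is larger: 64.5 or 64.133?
64.5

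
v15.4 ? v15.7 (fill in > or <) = <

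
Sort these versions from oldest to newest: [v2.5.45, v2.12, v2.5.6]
[v2.5.6, v2.5.45, v2.12]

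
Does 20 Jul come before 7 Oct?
Yes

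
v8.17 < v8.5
False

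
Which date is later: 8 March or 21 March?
21 March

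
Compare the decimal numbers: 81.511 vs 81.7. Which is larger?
81.7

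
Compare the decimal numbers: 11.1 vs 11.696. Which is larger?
11.696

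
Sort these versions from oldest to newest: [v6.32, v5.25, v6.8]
[v5.25, v6.8, v6.32]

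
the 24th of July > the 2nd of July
True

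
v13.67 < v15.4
True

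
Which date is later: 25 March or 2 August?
2 August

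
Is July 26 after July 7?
Yes. Day 26 comes after day 7 in July — this is a date comparison, not a decimal one (the decimal 7.26 would be smaller than 7.7).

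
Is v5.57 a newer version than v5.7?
Yes. Version numbers are compared segment by segment as integers, not as decimals: minor version 57 > 7, so v5.57 > v5.7 (even though the decimal 5.57 < 5.7).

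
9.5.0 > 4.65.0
True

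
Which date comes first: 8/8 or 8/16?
8/8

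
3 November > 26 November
False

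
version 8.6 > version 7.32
True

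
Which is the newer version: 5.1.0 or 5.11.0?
5.11.0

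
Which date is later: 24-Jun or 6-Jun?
24-Jun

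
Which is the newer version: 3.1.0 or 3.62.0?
3.62.0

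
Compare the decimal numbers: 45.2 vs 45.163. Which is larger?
45.2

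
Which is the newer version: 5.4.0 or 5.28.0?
5.28.0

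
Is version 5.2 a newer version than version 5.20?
No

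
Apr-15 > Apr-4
True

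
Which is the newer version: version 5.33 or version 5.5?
version 5.33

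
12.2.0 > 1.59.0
True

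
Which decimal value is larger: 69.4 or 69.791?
69.791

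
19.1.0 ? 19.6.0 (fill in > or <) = <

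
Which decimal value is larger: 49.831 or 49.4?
49.831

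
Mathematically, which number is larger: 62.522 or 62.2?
62.522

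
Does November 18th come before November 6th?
No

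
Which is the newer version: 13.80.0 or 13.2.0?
13.80.0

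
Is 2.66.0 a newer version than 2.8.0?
Yes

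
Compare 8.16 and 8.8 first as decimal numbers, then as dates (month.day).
As decimals: 8.16 < 8.8. As dates: 8/16 is later than 8/8 (day 16 > day 8).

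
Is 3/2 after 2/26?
Yes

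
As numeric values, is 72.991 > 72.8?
True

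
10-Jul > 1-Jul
True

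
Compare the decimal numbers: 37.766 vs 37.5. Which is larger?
37.766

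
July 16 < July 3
False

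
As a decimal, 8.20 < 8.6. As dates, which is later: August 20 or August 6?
August 20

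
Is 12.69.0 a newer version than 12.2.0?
Yes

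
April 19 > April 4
True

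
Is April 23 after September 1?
No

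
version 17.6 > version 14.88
True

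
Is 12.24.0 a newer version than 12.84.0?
No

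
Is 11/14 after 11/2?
Yes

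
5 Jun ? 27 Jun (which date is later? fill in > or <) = <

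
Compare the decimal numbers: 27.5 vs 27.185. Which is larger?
27.5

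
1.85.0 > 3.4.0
False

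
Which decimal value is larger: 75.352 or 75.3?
75.352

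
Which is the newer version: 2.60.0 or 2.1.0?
2.60.0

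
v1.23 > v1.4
True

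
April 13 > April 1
True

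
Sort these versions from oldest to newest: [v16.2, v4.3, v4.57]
[v4.3, v4.57, v16.2]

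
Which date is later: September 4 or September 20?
September 20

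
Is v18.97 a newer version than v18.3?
Yes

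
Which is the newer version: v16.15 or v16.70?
v16.70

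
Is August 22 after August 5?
Yes. Day 22 comes after day 5 in August — this is a date comparison, not a decimal one (the decimal 8.22 would be smaller than 8.5).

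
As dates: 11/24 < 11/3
False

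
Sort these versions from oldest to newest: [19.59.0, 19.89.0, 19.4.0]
[19.4.0, 19.59.0, 19.89.0]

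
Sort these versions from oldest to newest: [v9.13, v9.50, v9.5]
[v9.5, v9.13, v9.50]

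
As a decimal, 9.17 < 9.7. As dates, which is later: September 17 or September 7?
September 17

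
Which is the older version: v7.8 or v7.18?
v7.8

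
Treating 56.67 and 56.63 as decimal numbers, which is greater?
56.67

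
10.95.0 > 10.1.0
True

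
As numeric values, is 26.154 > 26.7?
False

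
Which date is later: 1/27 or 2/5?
2/5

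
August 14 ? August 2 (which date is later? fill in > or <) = >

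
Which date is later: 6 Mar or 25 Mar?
25 Mar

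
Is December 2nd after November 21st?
Yes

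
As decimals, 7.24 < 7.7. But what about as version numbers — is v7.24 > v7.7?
True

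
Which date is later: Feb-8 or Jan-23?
Feb-8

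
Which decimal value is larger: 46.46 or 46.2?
46.46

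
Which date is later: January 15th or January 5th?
January 15th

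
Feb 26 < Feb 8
False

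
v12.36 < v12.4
False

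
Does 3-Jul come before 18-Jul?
Yes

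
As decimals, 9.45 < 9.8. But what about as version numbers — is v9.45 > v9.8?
True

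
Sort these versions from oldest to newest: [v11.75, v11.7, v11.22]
[v11.7, v11.22, v11.75]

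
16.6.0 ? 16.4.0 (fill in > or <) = >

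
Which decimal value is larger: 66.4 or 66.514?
66.514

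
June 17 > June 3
True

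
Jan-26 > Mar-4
False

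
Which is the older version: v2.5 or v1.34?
v1.34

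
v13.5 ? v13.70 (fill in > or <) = <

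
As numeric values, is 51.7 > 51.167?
True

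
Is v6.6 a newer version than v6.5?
Yes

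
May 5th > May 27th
False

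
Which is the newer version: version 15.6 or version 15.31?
version 15.31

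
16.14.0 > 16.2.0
True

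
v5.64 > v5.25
True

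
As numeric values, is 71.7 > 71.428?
True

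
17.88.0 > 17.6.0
True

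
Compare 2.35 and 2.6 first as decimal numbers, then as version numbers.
As decimals: 2.35 < 2.6. As versions: v2.35 > v2.6 (minor version 35 > 6).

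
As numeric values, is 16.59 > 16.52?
True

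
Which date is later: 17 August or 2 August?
17 August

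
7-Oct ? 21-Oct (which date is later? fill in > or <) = <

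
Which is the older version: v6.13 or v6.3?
v6.3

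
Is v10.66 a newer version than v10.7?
Yes. Version numbers are compared segment by segment as integers, not as decimals: minor version 66 > 7, so v10.66 > v10.7 (even though the decimal 10.66 < 10.7).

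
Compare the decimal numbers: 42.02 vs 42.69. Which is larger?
42.69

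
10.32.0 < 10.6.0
False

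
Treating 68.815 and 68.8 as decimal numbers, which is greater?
68.815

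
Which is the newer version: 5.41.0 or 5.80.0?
5.80.0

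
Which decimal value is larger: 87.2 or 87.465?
87.465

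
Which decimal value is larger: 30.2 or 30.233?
30.233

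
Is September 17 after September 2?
Yes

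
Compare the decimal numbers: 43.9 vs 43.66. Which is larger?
43.9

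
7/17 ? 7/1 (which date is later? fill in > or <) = >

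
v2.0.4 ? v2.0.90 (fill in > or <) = <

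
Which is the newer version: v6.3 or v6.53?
v6.53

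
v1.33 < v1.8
False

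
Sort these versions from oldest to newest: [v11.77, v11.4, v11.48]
[v11.4, v11.48, v11.77]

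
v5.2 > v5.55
False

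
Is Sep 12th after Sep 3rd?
Yes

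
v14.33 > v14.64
False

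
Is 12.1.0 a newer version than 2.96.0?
Yes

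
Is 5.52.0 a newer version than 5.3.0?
Yes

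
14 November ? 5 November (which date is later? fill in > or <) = >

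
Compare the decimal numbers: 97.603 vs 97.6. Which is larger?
97.603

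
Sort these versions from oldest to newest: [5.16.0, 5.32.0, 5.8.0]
[5.8.0, 5.16.0, 5.32.0]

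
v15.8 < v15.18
True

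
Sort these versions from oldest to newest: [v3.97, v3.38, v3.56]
[v3.38, v3.56, v3.97]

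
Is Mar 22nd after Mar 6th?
Yes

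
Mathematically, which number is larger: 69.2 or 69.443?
69.443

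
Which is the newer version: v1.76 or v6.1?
v6.1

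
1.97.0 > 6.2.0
False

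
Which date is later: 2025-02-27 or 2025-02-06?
2025-02-27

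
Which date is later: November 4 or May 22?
November 4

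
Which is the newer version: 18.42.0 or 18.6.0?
18.42.0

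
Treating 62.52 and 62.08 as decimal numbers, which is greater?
62.52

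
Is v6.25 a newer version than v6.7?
Yes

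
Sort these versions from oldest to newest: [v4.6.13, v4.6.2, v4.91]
[v4.6.2, v4.6.13, v4.91]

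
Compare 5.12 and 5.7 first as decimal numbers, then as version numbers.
As decimals: 5.12 < 5.7. As versions: v5.12 > v5.7 (minor version 12 > 7).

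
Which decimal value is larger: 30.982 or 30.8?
30.982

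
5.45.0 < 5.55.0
True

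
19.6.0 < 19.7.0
True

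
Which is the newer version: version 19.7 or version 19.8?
version 19.8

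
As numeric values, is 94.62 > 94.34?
True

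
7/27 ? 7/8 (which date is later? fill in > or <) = >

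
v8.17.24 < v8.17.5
False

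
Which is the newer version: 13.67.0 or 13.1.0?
13.67.0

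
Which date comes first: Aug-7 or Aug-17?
Aug-7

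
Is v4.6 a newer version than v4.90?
No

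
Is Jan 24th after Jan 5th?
Yes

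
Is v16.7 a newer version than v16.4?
Yes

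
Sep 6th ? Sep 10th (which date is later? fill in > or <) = <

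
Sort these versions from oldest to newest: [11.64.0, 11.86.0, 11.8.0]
[11.8.0, 11.64.0, 11.86.0]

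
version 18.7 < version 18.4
False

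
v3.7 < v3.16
True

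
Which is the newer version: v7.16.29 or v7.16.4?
v7.16.29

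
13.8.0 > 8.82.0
True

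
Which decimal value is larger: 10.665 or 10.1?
10.665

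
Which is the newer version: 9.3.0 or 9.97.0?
9.97.0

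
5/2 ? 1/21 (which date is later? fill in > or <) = >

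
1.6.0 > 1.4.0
True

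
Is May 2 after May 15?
No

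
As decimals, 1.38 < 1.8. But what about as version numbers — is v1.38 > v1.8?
True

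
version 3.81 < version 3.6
False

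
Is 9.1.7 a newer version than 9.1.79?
No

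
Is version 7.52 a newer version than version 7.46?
Yes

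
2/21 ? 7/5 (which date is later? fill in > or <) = <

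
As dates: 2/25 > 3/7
False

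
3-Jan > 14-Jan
False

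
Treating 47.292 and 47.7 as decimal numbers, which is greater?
47.7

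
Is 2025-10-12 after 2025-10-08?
Yes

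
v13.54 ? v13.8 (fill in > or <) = >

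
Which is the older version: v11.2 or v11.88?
v11.2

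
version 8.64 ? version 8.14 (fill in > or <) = >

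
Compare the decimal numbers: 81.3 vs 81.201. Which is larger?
81.3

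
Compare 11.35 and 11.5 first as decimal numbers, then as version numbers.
As decimals: 11.35 < 11.5. As versions: v11.35 > v11.5 (minor version 35 > 5).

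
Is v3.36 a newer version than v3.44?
No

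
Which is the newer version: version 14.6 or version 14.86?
version 14.86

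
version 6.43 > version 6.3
True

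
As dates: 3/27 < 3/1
False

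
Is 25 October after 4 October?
Yes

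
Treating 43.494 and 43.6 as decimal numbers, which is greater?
43.6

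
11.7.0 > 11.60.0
False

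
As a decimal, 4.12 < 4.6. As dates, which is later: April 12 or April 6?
April 12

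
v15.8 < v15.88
True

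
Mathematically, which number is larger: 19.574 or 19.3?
19.574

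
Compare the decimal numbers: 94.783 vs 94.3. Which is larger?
94.783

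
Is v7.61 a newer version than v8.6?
No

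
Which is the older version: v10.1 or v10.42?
v10.1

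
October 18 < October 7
False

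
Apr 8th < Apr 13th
True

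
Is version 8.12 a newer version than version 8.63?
No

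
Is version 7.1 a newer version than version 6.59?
Yes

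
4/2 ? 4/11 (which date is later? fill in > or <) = <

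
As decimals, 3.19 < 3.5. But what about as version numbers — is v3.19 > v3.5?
True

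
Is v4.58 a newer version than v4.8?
Yes. Version numbers are compared segment by segment as integers, not as decimals: minor version 58 > 8, so v4.58 > v4.8 (even though the decimal 4.58 < 4.8).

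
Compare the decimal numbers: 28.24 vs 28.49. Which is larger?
28.49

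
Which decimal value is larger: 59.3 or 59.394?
59.394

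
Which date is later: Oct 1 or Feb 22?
Oct 1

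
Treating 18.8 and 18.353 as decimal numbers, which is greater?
18.8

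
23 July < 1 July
False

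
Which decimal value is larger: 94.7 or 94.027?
94.7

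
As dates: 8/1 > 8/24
False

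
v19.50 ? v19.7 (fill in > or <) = >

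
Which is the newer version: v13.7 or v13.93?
v13.93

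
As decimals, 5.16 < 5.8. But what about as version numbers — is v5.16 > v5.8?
True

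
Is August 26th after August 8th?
Yes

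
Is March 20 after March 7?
Yes. Day 20 comes after day 7 in March — this is a date comparison, not a decimal one (the decimal 3.20 would be smaller than 3.7).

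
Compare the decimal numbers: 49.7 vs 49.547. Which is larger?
49.7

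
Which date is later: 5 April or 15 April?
15 April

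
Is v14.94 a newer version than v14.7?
Yes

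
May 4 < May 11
True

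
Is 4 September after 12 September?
No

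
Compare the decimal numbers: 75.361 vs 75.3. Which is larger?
75.361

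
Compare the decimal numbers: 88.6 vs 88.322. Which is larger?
88.6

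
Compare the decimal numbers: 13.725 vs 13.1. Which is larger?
13.725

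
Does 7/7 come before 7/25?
Yes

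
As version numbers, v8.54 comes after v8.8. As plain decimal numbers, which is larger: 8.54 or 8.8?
8.8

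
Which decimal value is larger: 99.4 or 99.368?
99.4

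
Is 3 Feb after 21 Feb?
No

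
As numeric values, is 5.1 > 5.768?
False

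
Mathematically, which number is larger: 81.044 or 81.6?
81.6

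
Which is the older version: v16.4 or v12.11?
v12.11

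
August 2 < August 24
True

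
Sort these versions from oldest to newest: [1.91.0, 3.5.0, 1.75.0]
[1.75.0, 1.91.0, 3.5.0]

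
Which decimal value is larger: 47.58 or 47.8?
47.8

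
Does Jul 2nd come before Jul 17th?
Yes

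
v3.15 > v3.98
False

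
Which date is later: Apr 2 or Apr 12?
Apr 12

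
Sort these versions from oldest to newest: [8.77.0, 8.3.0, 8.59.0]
[8.3.0, 8.59.0, 8.77.0]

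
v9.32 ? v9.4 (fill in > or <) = >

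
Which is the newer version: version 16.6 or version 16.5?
version 16.6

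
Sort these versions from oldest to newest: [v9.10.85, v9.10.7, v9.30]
[v9.10.7, v9.10.85, v9.30]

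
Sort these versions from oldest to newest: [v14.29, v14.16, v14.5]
[v14.5, v14.16, v14.29]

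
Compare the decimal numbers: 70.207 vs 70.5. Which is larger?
70.5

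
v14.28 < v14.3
False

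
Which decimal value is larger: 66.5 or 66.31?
66.5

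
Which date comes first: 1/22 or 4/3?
1/22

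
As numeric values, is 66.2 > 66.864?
False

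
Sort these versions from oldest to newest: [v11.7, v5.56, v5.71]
[v5.56, v5.71, v11.7]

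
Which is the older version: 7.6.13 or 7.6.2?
7.6.2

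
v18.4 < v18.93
True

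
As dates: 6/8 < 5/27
False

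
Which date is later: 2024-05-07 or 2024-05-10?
2024-05-10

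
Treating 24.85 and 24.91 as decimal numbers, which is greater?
24.91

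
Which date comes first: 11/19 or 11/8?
11/8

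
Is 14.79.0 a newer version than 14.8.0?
Yes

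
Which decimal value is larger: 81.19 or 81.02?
81.19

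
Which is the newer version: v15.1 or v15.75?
v15.75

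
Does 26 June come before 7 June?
No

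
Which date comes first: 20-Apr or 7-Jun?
20-Apr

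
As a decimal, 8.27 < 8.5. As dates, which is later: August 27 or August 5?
August 27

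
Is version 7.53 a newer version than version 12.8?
No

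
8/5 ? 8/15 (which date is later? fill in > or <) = <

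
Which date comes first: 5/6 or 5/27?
5/6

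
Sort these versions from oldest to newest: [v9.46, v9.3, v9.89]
[v9.3, v9.46, v9.89]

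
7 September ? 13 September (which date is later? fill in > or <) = <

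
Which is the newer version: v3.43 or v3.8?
v3.43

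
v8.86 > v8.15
True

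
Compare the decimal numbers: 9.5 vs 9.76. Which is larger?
9.76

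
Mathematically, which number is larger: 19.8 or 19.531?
19.8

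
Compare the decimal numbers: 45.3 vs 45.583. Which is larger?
45.583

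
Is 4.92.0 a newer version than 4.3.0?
Yes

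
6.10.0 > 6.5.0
True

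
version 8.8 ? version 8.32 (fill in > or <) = <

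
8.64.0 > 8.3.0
True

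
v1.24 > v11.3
False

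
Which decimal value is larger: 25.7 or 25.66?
25.7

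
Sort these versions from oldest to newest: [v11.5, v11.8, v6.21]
[v6.21, v11.5, v11.8]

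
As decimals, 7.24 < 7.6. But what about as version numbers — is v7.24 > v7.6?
True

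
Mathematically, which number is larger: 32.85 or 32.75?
32.85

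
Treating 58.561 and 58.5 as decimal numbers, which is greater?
58.561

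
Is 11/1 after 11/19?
No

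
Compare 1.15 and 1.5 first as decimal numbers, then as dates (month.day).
As decimals: 1.15 < 1.5. As dates: 1/15 is later than 1/5 (day 15 > day 5).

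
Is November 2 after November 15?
No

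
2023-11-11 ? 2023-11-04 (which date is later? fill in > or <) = >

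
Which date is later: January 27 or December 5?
December 5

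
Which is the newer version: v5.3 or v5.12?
v5.12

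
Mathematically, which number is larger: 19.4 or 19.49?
19.49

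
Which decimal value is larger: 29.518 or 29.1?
29.518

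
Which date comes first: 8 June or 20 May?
20 May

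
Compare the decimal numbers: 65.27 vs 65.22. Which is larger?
65.27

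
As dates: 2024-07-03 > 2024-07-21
False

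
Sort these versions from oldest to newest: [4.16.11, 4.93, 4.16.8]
[4.16.8, 4.16.11, 4.93]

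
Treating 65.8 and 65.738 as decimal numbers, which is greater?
65.8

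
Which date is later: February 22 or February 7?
February 22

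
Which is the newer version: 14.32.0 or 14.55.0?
14.55.0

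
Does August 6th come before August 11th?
Yes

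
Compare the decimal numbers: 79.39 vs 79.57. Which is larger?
79.57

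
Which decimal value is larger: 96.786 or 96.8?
96.8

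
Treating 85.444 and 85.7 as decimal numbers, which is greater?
85.7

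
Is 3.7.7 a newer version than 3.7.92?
No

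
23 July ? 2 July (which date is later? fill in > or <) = >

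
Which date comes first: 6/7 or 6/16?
6/7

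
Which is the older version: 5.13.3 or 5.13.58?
5.13.3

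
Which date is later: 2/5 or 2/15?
2/15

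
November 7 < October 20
False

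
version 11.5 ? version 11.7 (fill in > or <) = <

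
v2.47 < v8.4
True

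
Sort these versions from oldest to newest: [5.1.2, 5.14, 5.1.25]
[5.1.2, 5.1.25, 5.14]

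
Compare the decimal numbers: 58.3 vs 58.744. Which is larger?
58.744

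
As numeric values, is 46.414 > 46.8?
False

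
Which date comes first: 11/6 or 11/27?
11/6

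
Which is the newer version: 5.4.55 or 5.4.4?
5.4.55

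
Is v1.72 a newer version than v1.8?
Yes. Version numbers are compared segment by segment as integers, not as decimals: minor version 72 > 8, so v1.72 > v1.8 (even though the decimal 1.72 < 1.8).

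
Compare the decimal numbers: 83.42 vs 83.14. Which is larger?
83.42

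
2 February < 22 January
False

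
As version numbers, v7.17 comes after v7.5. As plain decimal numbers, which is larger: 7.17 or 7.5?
7.5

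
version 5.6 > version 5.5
True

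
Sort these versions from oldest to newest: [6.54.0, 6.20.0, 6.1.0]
[6.1.0, 6.20.0, 6.54.0]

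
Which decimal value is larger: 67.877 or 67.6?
67.877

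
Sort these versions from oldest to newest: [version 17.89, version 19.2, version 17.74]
[version 17.74, version 17.89, version 19.2]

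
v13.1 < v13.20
True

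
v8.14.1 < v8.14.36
True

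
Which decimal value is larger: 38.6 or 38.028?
38.6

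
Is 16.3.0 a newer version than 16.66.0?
No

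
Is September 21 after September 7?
Yes. Day 21 comes after day 7 in September — this is a date comparison, not a decimal one (the decimal 9.21 would be smaller than 9.7).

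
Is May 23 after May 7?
Yes. Day 23 comes after day 7 in May — this is a date comparison, not a decimal one (the decimal 5.23 would be smaller than 5.7).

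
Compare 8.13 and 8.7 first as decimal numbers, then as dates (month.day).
As decimals: 8.13 < 8.7. As dates: 8/13 is later than 8/7 (day 13 > day 7).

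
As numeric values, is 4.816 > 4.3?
True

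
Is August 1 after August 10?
No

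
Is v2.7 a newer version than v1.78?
Yes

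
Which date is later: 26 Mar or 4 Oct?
4 Oct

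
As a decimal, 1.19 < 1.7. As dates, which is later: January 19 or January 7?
January 19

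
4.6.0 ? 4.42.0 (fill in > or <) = <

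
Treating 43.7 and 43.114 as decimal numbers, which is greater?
43.7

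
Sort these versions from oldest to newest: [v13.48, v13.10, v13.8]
[v13.8, v13.10, v13.48]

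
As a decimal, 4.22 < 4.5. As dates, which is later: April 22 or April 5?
April 22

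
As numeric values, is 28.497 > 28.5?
False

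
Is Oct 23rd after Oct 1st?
Yes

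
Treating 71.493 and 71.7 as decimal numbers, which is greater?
71.7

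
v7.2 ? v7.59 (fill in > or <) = <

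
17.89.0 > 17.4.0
True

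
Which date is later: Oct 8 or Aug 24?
Oct 8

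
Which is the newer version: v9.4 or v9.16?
v9.16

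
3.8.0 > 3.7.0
True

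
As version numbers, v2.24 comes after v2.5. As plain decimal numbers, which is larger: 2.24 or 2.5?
2.5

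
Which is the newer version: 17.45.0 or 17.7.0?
17.45.0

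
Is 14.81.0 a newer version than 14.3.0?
Yes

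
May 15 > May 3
True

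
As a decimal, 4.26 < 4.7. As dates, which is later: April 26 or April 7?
April 26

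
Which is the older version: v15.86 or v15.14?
v15.14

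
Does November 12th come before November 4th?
No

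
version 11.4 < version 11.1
False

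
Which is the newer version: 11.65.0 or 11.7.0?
11.65.0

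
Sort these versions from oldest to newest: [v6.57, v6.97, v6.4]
[v6.4, v6.57, v6.97]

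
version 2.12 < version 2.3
False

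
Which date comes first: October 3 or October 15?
October 3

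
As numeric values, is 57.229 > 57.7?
False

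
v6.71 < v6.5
False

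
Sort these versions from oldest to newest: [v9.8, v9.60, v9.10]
[v9.8, v9.10, v9.60]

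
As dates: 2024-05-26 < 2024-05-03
False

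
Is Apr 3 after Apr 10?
No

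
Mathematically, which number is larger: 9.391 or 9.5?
9.5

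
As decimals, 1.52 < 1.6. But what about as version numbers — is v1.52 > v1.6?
True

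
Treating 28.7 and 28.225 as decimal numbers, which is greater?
28.7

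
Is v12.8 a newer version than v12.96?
No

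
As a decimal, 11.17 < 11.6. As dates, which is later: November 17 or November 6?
November 17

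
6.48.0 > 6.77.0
False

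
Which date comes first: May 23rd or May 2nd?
May 2nd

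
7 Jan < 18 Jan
True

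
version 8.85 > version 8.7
True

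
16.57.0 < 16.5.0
False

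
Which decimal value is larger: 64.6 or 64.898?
64.898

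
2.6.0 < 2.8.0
True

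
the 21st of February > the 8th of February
True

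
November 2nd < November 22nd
True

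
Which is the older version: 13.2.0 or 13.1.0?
13.1.0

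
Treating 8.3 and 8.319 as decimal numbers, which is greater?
8.319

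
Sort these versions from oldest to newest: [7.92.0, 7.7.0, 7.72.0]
[7.7.0, 7.72.0, 7.92.0]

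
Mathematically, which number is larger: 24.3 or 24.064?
24.3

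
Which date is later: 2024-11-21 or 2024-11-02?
2024-11-21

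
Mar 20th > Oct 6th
False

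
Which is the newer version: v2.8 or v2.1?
v2.8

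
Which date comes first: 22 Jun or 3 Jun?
3 Jun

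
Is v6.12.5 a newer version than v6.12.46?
No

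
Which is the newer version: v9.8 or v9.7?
v9.8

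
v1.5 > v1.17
False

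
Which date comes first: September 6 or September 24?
September 6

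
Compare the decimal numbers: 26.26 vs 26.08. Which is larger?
26.26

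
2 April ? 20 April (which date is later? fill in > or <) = <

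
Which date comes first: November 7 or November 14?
November 7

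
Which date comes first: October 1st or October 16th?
October 1st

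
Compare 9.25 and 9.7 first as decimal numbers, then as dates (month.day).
As decimals: 9.25 < 9.7. As dates: 9/25 is later than 9/7 (day 25 > day 7).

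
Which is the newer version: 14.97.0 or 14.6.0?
14.97.0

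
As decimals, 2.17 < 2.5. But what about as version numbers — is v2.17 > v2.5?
True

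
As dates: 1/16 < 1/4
False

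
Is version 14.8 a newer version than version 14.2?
Yes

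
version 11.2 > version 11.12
False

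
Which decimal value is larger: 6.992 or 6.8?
6.992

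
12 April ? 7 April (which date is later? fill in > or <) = >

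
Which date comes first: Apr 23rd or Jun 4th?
Apr 23rd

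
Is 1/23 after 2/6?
No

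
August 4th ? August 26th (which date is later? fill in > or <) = <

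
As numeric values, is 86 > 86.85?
False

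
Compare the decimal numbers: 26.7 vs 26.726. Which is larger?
26.726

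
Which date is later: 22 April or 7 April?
22 April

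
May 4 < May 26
True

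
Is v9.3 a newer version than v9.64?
No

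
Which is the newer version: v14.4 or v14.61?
v14.61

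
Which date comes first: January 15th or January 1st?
January 1st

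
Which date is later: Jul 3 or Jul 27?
Jul 27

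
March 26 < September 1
True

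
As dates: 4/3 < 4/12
True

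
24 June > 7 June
True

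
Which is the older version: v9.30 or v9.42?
v9.30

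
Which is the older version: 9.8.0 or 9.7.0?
9.7.0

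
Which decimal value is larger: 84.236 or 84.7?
84.7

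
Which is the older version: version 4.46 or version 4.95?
version 4.46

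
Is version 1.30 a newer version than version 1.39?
No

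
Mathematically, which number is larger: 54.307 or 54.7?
54.7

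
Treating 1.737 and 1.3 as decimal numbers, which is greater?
1.737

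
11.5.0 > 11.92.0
False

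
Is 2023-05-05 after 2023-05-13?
No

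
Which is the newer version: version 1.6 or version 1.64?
version 1.64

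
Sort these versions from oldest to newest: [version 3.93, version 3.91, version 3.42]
[version 3.42, version 3.91, version 3.93]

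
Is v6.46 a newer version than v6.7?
Yes. Version numbers are compared segment by segment as integers, not as decimals: minor version 46 > 7, so v6.46 > v6.7 (even though the decimal 6.46 < 6.7).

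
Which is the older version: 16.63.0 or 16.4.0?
16.4.0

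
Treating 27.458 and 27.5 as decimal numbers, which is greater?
27.5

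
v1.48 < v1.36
False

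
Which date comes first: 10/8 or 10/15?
10/8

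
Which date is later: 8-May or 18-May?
18-May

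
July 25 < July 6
False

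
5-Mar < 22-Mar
True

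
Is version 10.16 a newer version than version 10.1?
Yes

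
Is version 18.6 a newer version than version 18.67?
No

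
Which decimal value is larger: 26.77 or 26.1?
26.77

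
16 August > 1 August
True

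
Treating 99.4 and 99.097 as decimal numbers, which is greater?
99.4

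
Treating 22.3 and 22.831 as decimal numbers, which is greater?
22.831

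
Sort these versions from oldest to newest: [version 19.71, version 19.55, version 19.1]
[version 19.1, version 19.55, version 19.71]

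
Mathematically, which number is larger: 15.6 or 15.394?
15.6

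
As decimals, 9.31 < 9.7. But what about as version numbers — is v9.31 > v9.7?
True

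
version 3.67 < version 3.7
False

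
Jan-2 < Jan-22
True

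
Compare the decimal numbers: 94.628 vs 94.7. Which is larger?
94.7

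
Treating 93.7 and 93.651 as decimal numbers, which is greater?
93.7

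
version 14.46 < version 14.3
False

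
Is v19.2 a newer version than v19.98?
No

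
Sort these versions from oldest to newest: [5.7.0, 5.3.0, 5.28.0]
[5.3.0, 5.7.0, 5.28.0]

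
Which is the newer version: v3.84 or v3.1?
v3.84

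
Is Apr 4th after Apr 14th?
No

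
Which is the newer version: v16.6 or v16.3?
v16.6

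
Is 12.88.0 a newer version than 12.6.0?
Yes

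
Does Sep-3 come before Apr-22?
No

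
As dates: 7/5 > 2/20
True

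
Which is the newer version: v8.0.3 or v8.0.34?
v8.0.34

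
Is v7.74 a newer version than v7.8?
Yes. Version numbers are compared segment by segment as integers, not as decimals: minor version 74 > 8, so v7.74 > v7.8 (even though the decimal 7.74 < 7.8).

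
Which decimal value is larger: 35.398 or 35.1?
35.398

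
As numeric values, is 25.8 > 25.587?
True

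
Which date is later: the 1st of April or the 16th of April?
the 16th of April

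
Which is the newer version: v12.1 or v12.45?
v12.45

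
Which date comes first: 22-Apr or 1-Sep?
22-Apr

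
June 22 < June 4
False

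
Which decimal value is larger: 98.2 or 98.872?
98.872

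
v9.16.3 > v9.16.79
False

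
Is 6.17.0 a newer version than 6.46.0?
No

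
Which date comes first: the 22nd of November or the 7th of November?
the 7th of November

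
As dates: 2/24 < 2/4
False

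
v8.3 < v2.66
False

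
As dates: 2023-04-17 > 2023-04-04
True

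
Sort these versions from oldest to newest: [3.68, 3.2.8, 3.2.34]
[3.2.8, 3.2.34, 3.68]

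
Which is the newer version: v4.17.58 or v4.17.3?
v4.17.58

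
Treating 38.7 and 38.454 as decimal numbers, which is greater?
38.7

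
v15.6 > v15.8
False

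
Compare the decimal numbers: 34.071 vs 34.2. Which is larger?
34.2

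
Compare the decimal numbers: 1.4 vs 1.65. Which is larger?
1.65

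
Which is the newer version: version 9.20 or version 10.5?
version 10.5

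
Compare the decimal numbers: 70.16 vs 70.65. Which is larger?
70.65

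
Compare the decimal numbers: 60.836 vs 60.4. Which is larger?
60.836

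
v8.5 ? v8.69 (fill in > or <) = <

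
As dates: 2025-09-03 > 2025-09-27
False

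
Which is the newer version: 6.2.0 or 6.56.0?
6.56.0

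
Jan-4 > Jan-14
False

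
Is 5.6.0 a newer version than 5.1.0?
Yes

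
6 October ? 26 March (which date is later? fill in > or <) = >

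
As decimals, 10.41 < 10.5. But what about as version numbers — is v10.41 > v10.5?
True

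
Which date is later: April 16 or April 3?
April 16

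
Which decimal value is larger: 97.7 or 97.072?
97.7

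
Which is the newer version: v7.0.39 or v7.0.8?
v7.0.39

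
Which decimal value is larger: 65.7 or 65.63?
65.7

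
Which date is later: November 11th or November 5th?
November 11th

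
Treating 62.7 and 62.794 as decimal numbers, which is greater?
62.794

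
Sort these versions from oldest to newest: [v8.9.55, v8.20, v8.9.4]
[v8.9.4, v8.9.55, v8.20]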